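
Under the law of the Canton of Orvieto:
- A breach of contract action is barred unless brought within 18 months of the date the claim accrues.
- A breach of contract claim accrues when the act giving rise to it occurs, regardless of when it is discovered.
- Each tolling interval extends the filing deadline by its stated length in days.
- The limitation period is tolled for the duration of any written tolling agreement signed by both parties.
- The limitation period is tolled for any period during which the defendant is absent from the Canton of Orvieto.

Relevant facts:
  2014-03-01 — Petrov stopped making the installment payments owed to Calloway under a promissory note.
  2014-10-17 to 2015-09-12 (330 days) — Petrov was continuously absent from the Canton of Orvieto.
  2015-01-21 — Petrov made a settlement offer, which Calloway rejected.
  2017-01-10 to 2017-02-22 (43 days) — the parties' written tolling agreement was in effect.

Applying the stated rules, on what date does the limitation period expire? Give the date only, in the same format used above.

The limitation period began to run on 2014-03-01.
Adding the 18 months base period to 2014-03-01 gives a deadline of 2015-09-01, before any tolling.
The period was tolled for 330 days by the defendant's absence from the jurisdiction (2014-10-17 to 2015-09-12), pushing the deadline to 2016-07-27.
By the time the written tolling agreement began on 2017-01-10, the limitation period had already expired on 2016-07-27; that interval cannot revive it.
The other events in the timeline have no effect on the limitation period under the stated rules.

2016-07-27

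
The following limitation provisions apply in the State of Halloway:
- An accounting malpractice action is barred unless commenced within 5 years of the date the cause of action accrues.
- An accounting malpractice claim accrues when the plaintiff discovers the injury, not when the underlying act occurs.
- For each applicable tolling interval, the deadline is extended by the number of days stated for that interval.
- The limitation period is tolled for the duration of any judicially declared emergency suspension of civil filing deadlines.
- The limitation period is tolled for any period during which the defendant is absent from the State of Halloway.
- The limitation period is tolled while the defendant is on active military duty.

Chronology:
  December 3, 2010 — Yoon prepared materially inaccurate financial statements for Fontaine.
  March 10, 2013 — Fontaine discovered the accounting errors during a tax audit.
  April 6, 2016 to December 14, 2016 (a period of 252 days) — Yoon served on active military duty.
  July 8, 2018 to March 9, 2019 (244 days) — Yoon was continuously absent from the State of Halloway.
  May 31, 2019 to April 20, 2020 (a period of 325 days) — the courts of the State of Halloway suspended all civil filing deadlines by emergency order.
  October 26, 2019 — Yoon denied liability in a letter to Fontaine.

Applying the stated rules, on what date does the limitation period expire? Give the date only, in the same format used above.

June 8, 2020

Under the discovery rule, the claim accrued on March 10, 2013, when Fontaine discovered the injury — not on the December 3, 2010 date of the underlying act.
The untolled deadline — 5 years after March 10, 2013 — is March 10, 2018.
Because the defendant's active military service ran from April 6, 2016 to December 14, 2016, the deadline is extended by 252 days to November 17, 2018.
Because the defendant's absence from the jurisdiction ran from July 8, 2018 to March 9, 2019, the deadline is extended by 244 days to July 19, 2019.
The period was tolled for 325 days by the emergency suspension of filing deadlines (May 31, 2019 to April 20, 2020), pushing the deadline to June 8, 2020.
The other events in the timeline have no effect on the limitation period under the stated rules.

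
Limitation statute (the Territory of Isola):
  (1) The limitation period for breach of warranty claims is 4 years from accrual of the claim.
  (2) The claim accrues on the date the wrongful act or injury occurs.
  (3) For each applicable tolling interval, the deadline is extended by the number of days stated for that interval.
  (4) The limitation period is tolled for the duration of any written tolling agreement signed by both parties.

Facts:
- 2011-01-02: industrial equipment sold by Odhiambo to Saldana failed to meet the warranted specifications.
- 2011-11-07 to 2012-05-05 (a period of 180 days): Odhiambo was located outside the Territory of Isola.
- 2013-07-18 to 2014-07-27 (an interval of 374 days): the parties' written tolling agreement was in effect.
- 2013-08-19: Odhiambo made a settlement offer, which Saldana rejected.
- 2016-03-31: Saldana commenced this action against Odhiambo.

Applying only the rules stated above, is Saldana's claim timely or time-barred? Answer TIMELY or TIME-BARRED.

The limitation period began to run on 2011-01-02.
Adding the 4 years base period to 2011-01-02 gives a deadline of 2015-01-02, before any tolling.
The period was tolled for 374 days by the written tolling agreement (2013-07-18 to 2014-07-27), pushing the deadline to 2016-01-11.
The defendant's absence from the jurisdiction from 2011-11-07 to 2012-05-05 does not toll the period, because no stated rule makes the defendant's absence a tolling event.
None of the other events listed affects the running of the period under the stated rules.
Saldana filed on 2016-03-31, after the 2016-01-11 deadline, so the action is time-barred.

TIME-BARRED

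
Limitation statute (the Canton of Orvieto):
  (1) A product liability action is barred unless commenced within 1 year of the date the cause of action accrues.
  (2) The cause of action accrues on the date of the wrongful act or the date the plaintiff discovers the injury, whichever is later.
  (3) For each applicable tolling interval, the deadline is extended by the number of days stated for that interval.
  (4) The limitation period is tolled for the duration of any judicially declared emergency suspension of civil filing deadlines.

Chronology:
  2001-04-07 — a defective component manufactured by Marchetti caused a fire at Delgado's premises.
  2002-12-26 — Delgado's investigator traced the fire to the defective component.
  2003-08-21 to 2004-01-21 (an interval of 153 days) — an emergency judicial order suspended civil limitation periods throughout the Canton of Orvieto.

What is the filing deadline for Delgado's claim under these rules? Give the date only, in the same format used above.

Taking the later of the act (2001-04-07) and discovery (2002-12-26), the claim accrued on 2002-12-26.
The untolled deadline — 1 year after 2002-12-26 — is 2003-12-26.
The emergency suspension of filing deadlines from 2003-08-21 to 2004-01-21 tolled the period for 153 days, extending the deadline to 2004-05-27.

2004-05-27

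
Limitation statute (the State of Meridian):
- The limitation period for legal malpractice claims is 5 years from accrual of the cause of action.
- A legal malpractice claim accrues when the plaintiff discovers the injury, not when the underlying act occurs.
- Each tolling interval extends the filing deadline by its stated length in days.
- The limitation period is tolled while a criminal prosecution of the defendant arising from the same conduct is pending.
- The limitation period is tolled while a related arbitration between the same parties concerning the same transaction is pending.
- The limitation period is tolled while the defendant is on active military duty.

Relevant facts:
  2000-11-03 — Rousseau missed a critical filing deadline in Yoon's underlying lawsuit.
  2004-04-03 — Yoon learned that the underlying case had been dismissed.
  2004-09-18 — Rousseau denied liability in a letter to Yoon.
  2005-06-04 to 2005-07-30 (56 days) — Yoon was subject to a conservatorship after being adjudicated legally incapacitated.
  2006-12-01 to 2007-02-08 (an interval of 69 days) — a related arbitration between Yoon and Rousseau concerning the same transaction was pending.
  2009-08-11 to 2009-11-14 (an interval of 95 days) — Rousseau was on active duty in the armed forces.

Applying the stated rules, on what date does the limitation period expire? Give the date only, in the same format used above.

2009-06-11

Under the discovery rule, the claim accrued on 2004-04-03, when Yoon discovered the injury — not on the 2000-11-03 date of the underlying act.
The untolled deadline — 5 years after 2004-04-03 — is 2009-04-03.
The pending related arbitration from 2006-12-01 to 2007-02-08 tolled the period for 69 days, extending the deadline to 2009-06-11.
By the time the defendant's active military service began on 2009-08-11, the limitation period had already expired on 2009-06-11; that interval cannot revive it.
The plaintiff's legal incapacity from 2005-06-04 to 2005-07-30 does not toll the period, because no stated rule makes the plaintiff's incapacity a tolling event.
Nothing else in the chronology tolls or restarts the period.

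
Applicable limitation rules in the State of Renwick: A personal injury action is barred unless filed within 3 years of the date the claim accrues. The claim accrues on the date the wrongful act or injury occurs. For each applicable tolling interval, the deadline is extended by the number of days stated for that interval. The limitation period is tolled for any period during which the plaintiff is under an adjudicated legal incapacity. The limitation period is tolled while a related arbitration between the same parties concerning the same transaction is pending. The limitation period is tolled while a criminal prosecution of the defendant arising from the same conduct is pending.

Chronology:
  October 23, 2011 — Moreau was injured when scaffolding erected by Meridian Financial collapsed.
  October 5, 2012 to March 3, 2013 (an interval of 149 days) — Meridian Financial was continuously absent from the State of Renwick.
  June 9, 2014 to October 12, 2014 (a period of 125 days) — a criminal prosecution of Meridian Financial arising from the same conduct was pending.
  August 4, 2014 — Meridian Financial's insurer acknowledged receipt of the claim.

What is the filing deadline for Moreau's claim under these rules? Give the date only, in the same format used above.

February 25, 2015

The claim accrued on October 23, 2011, the date of the act.
3 years from October 23, 2011 is October 23, 2014.
The pending criminal prosecution from June 9, 2014 to October 12, 2014 tolled the period for 125 days, extending the deadline to February 25, 2015.
No stated provision tolls the period for the defendant's absence, so the interval from October 5, 2012 to March 3, 2013 has no effect on the deadline.
The other events in the timeline have no effect on the limitation period under the stated rules.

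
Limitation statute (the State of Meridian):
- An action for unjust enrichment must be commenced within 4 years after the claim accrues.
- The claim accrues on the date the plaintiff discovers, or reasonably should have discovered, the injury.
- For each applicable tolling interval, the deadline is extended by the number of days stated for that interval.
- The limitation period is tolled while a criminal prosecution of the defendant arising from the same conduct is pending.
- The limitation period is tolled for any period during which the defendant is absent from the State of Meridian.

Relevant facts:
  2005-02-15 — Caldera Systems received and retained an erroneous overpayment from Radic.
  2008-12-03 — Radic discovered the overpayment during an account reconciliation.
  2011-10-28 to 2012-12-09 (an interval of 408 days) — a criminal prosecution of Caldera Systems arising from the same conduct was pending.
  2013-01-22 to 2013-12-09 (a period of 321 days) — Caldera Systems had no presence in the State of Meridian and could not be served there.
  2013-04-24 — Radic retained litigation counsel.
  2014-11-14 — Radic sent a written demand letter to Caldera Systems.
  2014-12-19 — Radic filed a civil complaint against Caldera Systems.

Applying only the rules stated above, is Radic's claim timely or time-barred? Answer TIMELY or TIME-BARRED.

Accrual is tied to discovery, so the period began on 2008-12-03 rather than on 2005-02-15 when the act occurred.
The untolled deadline — 4 years after 2008-12-03 — is 2012-12-03.
Because the pending criminal prosecution ran from 2011-10-28 to 2012-12-09, the deadline is extended by 408 days to 2014-01-15.
The defendant's absence from the jurisdiction from 2013-01-22 to 2013-12-09 tolled the period for 321 days, extending the deadline to 2014-12-02.
The other events in the timeline have no effect on the limitation period under the stated rules.
Filing on 2014-12-19 missed the 2014-12-02 deadline — the action is time-barred.

TIME-BARRED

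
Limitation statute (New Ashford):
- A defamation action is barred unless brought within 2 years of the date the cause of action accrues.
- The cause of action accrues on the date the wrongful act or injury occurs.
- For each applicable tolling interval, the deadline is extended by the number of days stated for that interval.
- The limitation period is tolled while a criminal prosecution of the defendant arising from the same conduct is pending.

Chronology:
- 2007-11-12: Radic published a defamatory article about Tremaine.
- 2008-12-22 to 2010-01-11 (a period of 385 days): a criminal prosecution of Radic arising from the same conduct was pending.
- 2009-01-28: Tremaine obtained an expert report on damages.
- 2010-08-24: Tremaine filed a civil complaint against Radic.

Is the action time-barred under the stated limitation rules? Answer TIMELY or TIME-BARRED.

TIMELY

The limitation period began to run on 2007-11-12.
Adding the 2 years base period to 2007-11-12 gives a deadline of 2009-11-12, before any tolling.
The period was tolled for 385 days by the pending criminal prosecution (2008-12-22 to 2010-01-11), pushing the deadline to 2010-12-02.
Nothing else in the chronology tolls or restarts the period.
Filing on 2010-08-24 beat the 2010-12-02 deadline — the action is timely.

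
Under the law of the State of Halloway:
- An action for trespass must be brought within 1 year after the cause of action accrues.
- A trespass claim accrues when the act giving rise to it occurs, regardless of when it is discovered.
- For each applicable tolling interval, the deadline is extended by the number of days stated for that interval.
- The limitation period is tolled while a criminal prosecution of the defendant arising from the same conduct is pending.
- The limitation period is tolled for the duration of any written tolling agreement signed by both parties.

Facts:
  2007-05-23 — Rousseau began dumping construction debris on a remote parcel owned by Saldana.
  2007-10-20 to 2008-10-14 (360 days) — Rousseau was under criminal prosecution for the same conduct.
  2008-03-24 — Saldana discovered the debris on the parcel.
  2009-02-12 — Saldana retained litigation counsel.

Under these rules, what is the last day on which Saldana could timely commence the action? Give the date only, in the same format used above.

The claim accrued on 2007-05-23, when the wrongful act occurred; under the stated occurrence rule the 2008-03-24 discovery does not delay accrual.
1 year from 2007-05-23 is 2008-05-23.
The period was tolled for 360 days by the pending criminal prosecution (2007-10-20 to 2008-10-14), pushing the deadline to 2009-05-18.
None of the other events listed affects the running of the period under the stated rules.

2009-05-18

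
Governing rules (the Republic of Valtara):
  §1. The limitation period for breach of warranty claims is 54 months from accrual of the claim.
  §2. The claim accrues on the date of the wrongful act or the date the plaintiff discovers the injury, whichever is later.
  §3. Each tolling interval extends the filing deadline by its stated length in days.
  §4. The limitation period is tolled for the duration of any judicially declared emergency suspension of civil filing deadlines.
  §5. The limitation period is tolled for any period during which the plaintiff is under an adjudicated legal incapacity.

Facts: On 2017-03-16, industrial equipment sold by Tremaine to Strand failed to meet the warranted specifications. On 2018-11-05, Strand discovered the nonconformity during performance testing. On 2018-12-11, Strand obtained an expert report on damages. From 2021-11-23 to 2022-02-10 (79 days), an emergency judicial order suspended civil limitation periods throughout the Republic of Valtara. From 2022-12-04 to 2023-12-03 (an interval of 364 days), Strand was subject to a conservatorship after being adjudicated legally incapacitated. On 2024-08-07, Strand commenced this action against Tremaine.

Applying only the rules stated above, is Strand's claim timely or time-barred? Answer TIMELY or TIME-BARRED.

TIME-BARRED

The claim accrued on 2018-11-05 — the later of the 2017-03-16 act and the 2018-11-05 discovery.
Adding the 54 months base period to 2018-11-05 gives a deadline of 2023-05-05, before any tolling.
The period was tolled for 79 days by the emergency suspension of filing deadlines (2021-11-23 to 2022-02-10), pushing the deadline to 2023-07-23.
The plaintiff's legal incapacity from 2022-12-04 to 2023-12-03 tolled the period for 364 days, extending the deadline to 2024-07-21.
The other events in the timeline have no effect on the limitation period under the stated rules.
Strand filed on 2024-08-07, after the 2024-07-21 deadline, so the action is time-barred.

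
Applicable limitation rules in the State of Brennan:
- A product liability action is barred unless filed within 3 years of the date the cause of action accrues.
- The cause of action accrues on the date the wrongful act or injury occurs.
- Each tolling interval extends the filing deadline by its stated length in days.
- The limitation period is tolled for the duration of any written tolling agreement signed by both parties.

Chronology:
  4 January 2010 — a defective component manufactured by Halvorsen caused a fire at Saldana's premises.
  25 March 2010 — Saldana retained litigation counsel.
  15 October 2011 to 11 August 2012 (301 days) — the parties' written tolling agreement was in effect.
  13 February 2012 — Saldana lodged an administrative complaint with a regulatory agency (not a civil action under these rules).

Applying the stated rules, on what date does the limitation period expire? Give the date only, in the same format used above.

The claim accrued on 4 January 2010, when the wrongful act occurred.
Adding the 3 years base period to 4 January 2010 gives a deadline of 4 January 2013, before any tolling.
The written tolling agreement from 15 October 2011 to 11 August 2012 tolled the period for 301 days, extending the deadline to 1 November 2013.
None of the other events listed affects the running of the period under the stated rules.

1 November 2013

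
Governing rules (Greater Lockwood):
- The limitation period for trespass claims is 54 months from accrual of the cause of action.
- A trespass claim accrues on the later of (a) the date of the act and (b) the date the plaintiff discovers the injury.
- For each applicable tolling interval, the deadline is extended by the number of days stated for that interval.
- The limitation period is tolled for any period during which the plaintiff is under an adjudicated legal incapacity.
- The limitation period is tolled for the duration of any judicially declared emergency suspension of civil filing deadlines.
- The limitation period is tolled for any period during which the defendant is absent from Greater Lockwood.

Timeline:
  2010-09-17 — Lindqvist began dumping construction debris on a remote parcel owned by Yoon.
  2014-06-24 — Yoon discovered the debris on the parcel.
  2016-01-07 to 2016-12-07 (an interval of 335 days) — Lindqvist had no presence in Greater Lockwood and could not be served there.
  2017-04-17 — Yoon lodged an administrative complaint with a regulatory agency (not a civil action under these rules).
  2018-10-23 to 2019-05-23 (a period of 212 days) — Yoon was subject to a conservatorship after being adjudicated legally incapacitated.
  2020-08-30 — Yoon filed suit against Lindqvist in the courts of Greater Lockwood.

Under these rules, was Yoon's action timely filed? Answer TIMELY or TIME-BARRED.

TIME-BARRED

The claim accrued on 2014-06-24 — the later of the 2010-09-17 act and the 2014-06-24 discovery.
The untolled deadline — 54 months after 2014-06-24 — is 2018-12-24.
The period was tolled for 335 days by the defendant's absence from the jurisdiction (2016-01-07 to 2016-12-07), pushing the deadline to 2019-11-24.
The period was tolled for 212 days by the plaintiff's legal incapacity (2018-10-23 to 2019-05-23), pushing the deadline to 2020-06-23.
The other events in the timeline have no effect on the limitation period under the stated rules.
The 2020-08-30 filing falls after the 2020-06-23 deadline; the claim is time-barred.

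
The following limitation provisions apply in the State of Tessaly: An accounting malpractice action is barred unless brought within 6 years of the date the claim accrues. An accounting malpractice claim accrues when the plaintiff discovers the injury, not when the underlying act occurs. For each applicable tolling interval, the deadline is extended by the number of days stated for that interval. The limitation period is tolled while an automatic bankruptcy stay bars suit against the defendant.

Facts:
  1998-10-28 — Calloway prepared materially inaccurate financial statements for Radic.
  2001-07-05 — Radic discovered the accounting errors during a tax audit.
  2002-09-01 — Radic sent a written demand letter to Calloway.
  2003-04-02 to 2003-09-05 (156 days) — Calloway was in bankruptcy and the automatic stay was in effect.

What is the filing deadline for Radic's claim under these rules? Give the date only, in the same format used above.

2007-12-08

Accrual is tied to discovery, so the period began on 2001-07-05 rather than on 1998-10-28 when the act occurred.
6 years from 2001-07-05 is 2007-07-05.
Because the automatic bankruptcy stay ran from 2003-04-02 to 2003-09-05, the deadline is extended by 156 days to 2007-12-08.
The other events in the timeline have no effect on the limitation period under the stated rules.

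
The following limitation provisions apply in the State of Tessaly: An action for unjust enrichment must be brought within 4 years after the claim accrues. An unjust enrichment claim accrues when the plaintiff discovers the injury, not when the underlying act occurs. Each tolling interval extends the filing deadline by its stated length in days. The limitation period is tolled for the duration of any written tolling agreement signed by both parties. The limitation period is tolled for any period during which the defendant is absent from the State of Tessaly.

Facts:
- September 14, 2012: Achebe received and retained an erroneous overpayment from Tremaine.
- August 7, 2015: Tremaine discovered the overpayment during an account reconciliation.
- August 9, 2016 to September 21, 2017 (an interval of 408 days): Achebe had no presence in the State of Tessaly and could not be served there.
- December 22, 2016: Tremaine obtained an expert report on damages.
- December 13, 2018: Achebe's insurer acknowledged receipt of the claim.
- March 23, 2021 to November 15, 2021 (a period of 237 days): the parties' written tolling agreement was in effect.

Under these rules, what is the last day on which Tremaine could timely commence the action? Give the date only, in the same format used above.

The claim did not accrue until Tremaine discovered the injury on August 7, 2015; the September 14, 2012 act date does not start the clock under the stated rule.
4 years from August 7, 2015 is August 7, 2019.
The defendant's absence from the jurisdiction from August 9, 2016 to September 21, 2017 tolled the period for 408 days, extending the deadline to September 18, 2020.
The written tolling agreement from March 23, 2021 to November 15, 2021 began after the period had already run on September 18, 2020, so it has no tolling effect.
Nothing else in the chronology tolls or restarts the period.

September 18, 2020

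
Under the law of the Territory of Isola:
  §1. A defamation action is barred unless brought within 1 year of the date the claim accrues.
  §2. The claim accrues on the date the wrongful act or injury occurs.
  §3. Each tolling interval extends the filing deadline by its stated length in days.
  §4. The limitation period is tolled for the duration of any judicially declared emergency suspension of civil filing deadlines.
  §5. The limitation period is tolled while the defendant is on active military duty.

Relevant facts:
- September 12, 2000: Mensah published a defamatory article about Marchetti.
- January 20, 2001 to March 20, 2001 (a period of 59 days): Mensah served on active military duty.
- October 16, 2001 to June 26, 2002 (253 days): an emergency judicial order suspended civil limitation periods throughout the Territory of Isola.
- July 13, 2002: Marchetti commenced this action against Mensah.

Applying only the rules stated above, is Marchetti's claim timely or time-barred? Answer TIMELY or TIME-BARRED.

The limitation period began to run on September 12, 2000.
1 year from September 12, 2000 is September 12, 2001.
Because the defendant's active military service ran from January 20, 2001 to March 20, 2001, the deadline is extended by 59 days to November 10, 2001.
The emergency suspension of filing deadlines from October 16, 2001 to June 26, 2002 tolled the period for 253 days, extending the deadline to July 21, 2002.
Filing on July 13, 2002 beat the July 21, 2002 deadline — the action is timely.

TIMELY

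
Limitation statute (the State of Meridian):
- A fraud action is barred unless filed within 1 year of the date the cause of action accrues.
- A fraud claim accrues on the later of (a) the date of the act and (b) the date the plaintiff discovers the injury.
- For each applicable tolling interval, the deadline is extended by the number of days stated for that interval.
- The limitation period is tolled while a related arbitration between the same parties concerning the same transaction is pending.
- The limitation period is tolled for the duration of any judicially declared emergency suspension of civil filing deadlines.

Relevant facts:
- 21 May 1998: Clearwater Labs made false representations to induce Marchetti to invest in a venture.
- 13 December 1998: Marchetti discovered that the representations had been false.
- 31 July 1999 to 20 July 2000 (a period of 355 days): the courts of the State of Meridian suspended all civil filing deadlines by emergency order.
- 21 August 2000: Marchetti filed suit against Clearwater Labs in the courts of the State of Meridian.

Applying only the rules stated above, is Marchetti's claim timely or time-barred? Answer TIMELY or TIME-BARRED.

Because discovery on 13 December 1998 post-dates the 21 May 1998 act, accrual under the later-of rule falls on 13 December 1998.
Adding the 1 year base period to 13 December 1998 gives a deadline of 13 December 1999, before any tolling.
The period was tolled for 355 days by the emergency suspension of filing deadlines (31 July 1999 to 20 July 2000), pushing the deadline to 2 December 2000.
Marchetti filed on 21 August 2000, before the 2 December 2000 deadline, so the action is timely.

TIMELY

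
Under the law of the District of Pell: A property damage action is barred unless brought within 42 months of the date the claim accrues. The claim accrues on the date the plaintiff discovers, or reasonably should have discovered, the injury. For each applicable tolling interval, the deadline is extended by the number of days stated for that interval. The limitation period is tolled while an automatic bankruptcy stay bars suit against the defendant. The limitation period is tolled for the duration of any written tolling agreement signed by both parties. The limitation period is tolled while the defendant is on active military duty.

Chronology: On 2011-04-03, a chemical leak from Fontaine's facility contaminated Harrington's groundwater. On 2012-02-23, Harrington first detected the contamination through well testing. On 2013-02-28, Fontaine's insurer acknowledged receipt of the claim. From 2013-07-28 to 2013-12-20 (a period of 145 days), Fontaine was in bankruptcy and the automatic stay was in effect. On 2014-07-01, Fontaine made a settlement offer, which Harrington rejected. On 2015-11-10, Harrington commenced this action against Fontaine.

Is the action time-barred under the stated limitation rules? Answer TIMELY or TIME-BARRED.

The claim did not accrue until Harrington discovered the injury on 2012-02-23; the 2011-04-03 act date does not start the clock under the stated rule.
The untolled deadline — 42 months after 2012-02-23 — is 2015-08-23.
The automatic bankruptcy stay from 2013-07-28 to 2013-12-20 tolled the period for 145 days, extending the deadline to 2016-01-15.
Nothing else in the chronology tolls or restarts the period.
Harrington filed on 2015-11-10, before the 2016-01-15 deadline, so the action is timely.

TIMELY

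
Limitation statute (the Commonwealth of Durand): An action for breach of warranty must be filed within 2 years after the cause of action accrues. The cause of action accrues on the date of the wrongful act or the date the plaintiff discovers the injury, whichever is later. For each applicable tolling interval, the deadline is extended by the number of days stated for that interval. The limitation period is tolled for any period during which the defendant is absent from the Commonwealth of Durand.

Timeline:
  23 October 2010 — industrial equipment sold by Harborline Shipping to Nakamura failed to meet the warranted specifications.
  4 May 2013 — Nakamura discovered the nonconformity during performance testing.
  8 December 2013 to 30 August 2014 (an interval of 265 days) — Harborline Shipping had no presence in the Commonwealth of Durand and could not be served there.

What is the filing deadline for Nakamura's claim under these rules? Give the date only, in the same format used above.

24 January 2016

Taking the later of the act (23 October 2010) and discovery (4 May 2013), the claim accrued on 4 May 2013.
Adding the 2 years base period to 4 May 2013 gives a deadline of 4 May 2015, before any tolling.
The period was tolled for 265 days by the defendant's absence from the jurisdiction (8 December 2013 to 30 August 2014), pushing the deadline to 24 January 2016.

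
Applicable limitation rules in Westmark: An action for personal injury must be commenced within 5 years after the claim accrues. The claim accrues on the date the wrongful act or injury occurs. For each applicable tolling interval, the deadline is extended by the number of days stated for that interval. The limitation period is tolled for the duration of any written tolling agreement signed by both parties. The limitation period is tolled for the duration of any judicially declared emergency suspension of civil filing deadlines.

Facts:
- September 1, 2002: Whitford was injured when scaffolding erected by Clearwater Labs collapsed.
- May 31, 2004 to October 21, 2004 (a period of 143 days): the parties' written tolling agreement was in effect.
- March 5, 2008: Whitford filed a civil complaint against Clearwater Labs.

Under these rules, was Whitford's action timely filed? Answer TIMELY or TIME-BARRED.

The claim accrued on September 1, 2002, when the wrongful act occurred.
5 years from September 1, 2002 is September 1, 2007.
Because the written tolling agreement ran from May 31, 2004 to October 21, 2004, the deadline is extended by 143 days to January 22, 2008.
Filing on March 5, 2008 missed the January 22, 2008 deadline — the action is time-barred.

TIME-BARRED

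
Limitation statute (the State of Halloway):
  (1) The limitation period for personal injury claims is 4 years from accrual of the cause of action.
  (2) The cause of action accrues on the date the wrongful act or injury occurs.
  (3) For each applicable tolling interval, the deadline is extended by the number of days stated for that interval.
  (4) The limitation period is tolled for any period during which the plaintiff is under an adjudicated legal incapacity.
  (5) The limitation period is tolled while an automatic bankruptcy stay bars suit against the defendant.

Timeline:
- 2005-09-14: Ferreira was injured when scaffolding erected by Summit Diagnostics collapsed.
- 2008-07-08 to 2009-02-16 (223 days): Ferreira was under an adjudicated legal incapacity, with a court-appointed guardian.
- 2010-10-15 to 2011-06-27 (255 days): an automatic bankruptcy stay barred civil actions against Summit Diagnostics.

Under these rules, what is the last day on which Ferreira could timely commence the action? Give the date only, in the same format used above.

The cause of action accrued on 2005-09-14, the date of the act.
The untolled deadline — 4 years after 2005-09-14 — is 2009-09-14.
The period was tolled for 223 days by the plaintiff's legal incapacity (2008-07-08 to 2009-02-16), pushing the deadline to 2010-04-25.
The automatic bankruptcy stay from 2010-10-15 to 2011-06-27 began after the period had already run on 2010-04-25, so it has no tolling effect.

2010-04-25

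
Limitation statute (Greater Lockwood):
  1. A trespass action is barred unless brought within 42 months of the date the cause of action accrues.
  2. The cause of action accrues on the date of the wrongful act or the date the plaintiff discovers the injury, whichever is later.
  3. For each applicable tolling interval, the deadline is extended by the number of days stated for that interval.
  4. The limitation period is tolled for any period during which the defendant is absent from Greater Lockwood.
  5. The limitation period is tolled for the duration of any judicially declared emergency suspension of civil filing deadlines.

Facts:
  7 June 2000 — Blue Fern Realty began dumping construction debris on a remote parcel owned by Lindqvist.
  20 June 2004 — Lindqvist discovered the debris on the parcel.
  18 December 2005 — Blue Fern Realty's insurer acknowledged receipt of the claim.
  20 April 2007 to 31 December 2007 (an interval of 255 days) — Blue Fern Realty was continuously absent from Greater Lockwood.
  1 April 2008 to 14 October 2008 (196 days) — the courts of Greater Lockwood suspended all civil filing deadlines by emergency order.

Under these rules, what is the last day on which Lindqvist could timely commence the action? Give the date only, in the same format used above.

15 March 2009

Taking the later of the act (7 June 2000) and discovery (20 June 2004), the claim accrued on 20 June 2004.
42 months from 20 June 2004 is 20 December 2007.
The defendant's absence from the jurisdiction from 20 April 2007 to 31 December 2007 tolled the period for 255 days, extending the deadline to 31 August 2008.
Because the emergency suspension of filing deadlines ran from 1 April 2008 to 14 October 2008, the deadline is extended by 196 days to 15 March 2009.
Nothing else in the chronology tolls or restarts the period.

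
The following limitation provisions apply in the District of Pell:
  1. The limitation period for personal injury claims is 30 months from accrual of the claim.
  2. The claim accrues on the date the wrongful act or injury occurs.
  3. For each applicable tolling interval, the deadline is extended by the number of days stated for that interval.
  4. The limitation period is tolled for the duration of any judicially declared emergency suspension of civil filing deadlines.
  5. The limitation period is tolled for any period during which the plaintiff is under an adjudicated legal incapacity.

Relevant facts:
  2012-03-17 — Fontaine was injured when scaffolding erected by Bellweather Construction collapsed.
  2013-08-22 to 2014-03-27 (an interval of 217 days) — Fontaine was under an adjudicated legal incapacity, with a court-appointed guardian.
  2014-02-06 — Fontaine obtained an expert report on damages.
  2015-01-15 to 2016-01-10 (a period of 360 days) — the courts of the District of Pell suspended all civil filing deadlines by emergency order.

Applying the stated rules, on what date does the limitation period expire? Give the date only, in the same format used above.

The claim accrued on 2012-03-17, when the wrongful act occurred.
30 months from 2012-03-17 is 2014-09-17.
Because the plaintiff's legal incapacity ran from 2013-08-22 to 2014-03-27, the deadline is extended by 217 days to 2015-04-22.
Because the emergency suspension of filing deadlines ran from 2015-01-15 to 2016-01-10, the deadline is extended by 360 days to 2016-04-16.
Nothing else in the chronology tolls or restarts the period.

2016-04-16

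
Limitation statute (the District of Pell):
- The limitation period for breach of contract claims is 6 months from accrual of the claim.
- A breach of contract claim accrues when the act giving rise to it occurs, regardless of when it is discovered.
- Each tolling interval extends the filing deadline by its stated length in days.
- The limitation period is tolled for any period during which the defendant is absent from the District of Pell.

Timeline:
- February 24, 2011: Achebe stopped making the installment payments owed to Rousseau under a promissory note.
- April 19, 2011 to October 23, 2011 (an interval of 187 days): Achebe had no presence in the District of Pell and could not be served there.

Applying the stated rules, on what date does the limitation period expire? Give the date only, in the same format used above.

February 27, 2012

The claim accrued on February 24, 2011, when the wrongful act occurred.
6 months from February 24, 2011 is August 24, 2011.
The period was tolled for 187 days by the defendant's absence from the jurisdiction (April 19, 2011 to October 23, 2011), pushing the deadline to February 27, 2012.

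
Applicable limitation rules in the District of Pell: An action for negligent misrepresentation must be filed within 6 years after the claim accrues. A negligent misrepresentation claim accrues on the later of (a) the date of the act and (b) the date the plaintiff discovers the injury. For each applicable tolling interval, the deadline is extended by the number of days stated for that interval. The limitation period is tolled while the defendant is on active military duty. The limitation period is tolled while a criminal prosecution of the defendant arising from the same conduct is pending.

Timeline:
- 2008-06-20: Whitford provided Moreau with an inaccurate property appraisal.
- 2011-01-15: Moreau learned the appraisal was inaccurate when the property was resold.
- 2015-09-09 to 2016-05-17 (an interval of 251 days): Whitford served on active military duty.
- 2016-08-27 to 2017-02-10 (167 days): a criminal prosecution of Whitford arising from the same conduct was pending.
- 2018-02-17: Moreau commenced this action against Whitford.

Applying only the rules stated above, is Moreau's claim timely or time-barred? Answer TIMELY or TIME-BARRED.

TIMELY

The claim accrued on 2011-01-15 — the later of the 2008-06-20 act and the 2011-01-15 discovery.
6 years from 2011-01-15 is 2017-01-15.
The period was tolled for 251 days by the defendant's active military service (2015-09-09 to 2016-05-17), pushing the deadline to 2017-09-23.
The period was tolled for 167 days by the pending criminal prosecution (2016-08-27 to 2017-02-10), pushing the deadline to 2018-03-09.
Moreau filed on 2018-02-17, before the 2018-03-09 deadline, so the action is timely.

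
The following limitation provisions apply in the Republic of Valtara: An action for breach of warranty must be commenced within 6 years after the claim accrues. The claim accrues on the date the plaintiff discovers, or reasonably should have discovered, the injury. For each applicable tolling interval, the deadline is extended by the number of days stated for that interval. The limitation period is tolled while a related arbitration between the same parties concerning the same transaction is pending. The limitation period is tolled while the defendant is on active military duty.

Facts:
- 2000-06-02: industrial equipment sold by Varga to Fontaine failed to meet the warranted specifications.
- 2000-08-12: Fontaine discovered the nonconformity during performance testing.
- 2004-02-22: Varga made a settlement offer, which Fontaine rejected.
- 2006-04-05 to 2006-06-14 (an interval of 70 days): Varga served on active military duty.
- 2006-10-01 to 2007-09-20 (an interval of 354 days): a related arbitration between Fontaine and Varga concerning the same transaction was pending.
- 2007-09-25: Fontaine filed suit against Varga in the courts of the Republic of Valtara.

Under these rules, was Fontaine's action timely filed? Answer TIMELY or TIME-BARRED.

TIMELY

Under the discovery rule, the claim accrued on 2000-08-12, when Fontaine discovered the injury — not on the 2000-06-02 date of the underlying act.
Adding the 6 years base period to 2000-08-12 gives a deadline of 2006-08-12, before any tolling.
Because the defendant's active military service ran from 2006-04-05 to 2006-06-14, the deadline is extended by 70 days to 2006-10-21.
The period was tolled for 354 days by the pending related arbitration (2006-10-01 to 2007-09-20), pushing the deadline to 2007-10-10.
None of the other events listed affects the running of the period under the stated rules.
Fontaine filed on 2007-09-25, before the 2007-10-10 deadline, so the action is timely.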